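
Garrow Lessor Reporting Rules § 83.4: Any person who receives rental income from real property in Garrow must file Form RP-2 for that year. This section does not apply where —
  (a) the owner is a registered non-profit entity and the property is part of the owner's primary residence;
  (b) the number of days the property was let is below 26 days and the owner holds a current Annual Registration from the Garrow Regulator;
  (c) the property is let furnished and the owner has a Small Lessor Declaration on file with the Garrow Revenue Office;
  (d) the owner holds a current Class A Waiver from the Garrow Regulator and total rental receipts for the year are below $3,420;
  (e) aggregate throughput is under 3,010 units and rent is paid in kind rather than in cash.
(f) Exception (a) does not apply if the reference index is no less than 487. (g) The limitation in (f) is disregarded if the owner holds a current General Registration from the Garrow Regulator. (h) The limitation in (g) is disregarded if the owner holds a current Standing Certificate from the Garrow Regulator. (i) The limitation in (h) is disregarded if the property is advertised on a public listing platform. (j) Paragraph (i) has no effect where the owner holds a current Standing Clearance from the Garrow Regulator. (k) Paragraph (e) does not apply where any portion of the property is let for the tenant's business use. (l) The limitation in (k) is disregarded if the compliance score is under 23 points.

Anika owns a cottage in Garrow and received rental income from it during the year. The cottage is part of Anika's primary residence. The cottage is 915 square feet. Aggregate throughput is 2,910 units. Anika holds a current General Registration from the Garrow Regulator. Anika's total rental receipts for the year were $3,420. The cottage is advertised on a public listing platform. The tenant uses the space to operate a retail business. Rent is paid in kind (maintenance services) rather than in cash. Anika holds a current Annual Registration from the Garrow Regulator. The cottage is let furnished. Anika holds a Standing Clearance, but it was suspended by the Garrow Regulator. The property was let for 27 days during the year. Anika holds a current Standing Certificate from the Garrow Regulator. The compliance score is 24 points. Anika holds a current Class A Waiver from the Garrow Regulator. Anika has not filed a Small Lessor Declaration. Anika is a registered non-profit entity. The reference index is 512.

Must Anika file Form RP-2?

Exception (a) is satisfied on its face — Anika is a registered non-profit; the cottage is part of the primary residence. Under paragraphs (f)–(j): (f) would limit (a) — the reference index is 512, meeting the 487 threshold — but (g) sets (f) aside: (g) operates against (f): a current General Registration is held. (h) would limit (g) — a current Standing Certificate is held — but (i) sets (h) aside: (i) operates against (h): the property is publicly advertised. (j), which would lift (i), is not triggered — no current Standing Clearance is held. So (a) applies.
Exception (b) requires that the number of days the property was let is below 26 days; but the number of days the property was let is 27 days, not below 26 days, so (b) is unavailable.
Exception (c) requires that the owner has a Small Lessor Declaration on file with the Garrow Revenue Office; but no Small Lessor Declaration is on file, so (c) is unavailable.
Exception (d) requires that total rental receipts for the year are below $3,420; but total rental receipts for the year are $3,420, not below $3,420, so (d) is unavailable.
Exception (e) is satisfied on its face — aggregate throughput is 2,910 units, under the 3,010 units limit; rent is paid in kind. But: (k) applies — the space is let for business use. (l), which would lift (k), is not engaged — the compliance score is 24 points, not under 23 points. (e) is therefore removed.

No — exception (a) applies; Anika is not required to file Form RP-2.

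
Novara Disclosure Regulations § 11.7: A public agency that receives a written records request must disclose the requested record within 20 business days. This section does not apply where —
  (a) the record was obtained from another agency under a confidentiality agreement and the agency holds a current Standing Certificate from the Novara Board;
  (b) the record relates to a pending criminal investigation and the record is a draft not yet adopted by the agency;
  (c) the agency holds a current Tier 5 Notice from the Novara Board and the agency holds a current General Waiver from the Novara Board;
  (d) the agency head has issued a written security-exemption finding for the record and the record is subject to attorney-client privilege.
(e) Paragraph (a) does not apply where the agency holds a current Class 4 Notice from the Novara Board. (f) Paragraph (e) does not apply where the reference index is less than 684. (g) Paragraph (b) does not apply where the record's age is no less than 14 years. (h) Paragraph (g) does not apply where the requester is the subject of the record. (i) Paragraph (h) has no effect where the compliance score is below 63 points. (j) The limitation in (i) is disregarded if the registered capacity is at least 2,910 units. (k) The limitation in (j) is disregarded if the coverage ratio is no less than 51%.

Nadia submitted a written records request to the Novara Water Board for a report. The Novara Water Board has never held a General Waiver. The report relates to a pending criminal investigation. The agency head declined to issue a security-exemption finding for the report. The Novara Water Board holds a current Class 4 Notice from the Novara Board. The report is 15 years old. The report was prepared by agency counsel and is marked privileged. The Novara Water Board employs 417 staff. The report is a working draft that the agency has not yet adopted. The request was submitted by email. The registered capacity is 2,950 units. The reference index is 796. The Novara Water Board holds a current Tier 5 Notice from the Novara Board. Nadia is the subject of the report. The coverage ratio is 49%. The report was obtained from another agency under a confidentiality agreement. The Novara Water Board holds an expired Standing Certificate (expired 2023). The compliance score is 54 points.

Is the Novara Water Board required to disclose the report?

Exception (a) does not apply: the Standing Certificate is not current.
All of (b)'s requirements are met (the report relates to a pending investigation; the report is an unadopted draft). Applying paragraphs (g)–(k): (g) would limit (b) — the record's age is 15 years, meeting the 14 years threshold — but (h) sets (g) aside: (h) is engaged — Nadia is the subject of the report. (i) would limit (h) — the compliance score is 54 points, below the 63 points limit — but (j) sets (i) aside: (j) operates against (i): the registered capacity is 2,950 units, meeting the 2,910 units threshold. (k), which would lift (j), is inapplicable — the coverage ratio is 49%, short of 51%. Exception (b) stands.
Exception (c) does not apply: no current General Waiver is held.
Exception (d) does not apply: the agency head declined to issue a security-exemption finding.

No — exception (b) applies; the Novara Water Board is not required to disclose the report.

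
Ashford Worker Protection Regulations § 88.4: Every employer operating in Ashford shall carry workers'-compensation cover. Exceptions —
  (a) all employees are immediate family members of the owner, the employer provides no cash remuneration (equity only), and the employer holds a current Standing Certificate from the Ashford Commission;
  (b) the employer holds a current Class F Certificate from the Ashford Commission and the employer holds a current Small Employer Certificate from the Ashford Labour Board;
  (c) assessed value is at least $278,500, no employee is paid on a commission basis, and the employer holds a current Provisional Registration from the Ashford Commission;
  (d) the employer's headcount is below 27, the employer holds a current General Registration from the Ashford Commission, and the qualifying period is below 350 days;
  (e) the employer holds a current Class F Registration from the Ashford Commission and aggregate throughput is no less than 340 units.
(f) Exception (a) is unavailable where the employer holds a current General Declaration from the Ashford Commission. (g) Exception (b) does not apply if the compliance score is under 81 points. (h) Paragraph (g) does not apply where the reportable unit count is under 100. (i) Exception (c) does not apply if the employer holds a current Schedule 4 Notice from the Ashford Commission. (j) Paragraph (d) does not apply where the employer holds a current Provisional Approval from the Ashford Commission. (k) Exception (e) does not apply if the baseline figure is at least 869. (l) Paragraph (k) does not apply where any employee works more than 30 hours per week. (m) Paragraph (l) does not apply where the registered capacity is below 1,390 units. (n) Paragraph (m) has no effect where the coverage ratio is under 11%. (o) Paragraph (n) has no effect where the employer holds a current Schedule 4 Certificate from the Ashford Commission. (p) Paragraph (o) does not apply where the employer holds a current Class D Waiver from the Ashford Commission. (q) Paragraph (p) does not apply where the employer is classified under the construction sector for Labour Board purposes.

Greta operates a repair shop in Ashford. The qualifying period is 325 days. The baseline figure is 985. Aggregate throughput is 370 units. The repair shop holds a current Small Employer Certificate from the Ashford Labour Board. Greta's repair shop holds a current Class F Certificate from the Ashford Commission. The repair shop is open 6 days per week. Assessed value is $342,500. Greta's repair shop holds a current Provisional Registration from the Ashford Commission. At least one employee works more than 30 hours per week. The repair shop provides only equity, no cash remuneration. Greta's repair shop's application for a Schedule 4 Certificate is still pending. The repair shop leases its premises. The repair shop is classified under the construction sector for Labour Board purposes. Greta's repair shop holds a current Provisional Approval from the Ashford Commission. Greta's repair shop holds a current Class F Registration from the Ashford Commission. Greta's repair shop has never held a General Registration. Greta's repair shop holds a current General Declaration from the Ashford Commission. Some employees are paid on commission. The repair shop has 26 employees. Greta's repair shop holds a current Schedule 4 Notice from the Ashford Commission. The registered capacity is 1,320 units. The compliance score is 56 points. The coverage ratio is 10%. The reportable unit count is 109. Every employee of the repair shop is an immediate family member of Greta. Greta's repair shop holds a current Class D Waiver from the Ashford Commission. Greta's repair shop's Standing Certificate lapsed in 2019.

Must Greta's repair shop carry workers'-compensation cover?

No — exception (e) applies; Greta's repair shop is not required to carry workers'-compensation cover.

Exception (a) does not apply: the Standing Certificate is not current.
Exception (b): a current Class F Certificate is held; a current Small Employer Certificate is held — every condition holds. But: (g) operates against (b): the compliance score is 56 points, under the 81 points limit. (h) is not engaged (the reportable unit count is 109, not under 100), so (g) stands. (b) is therefore removed.
Exception (c) fails — some employees are paid on commission.
Exception (d) requires that the employer holds a current General Registration from the Ashford Commission; but there is no General Registration in force, so (d) is unavailable.
Exception (e): a current Class F Registration is held; aggregate throughput is 370 units, meeting the 340 units threshold — every condition holds. Under paragraphs (k)–(q): (k) operates (the baseline figure is 985, meeting the 869 threshold), but is itself disapplied by (l): (l) applies — at least one employee exceeds 30 hours/week. (m) operates (the registered capacity is 1,320 units, below the 1,390 units limit), but is set aside by (n): (n) applies — the coverage ratio is 10%, under the 11% limit. (o), which would lift (n), is not triggered — the Schedule 4 Certificate is not current. So (e) applies.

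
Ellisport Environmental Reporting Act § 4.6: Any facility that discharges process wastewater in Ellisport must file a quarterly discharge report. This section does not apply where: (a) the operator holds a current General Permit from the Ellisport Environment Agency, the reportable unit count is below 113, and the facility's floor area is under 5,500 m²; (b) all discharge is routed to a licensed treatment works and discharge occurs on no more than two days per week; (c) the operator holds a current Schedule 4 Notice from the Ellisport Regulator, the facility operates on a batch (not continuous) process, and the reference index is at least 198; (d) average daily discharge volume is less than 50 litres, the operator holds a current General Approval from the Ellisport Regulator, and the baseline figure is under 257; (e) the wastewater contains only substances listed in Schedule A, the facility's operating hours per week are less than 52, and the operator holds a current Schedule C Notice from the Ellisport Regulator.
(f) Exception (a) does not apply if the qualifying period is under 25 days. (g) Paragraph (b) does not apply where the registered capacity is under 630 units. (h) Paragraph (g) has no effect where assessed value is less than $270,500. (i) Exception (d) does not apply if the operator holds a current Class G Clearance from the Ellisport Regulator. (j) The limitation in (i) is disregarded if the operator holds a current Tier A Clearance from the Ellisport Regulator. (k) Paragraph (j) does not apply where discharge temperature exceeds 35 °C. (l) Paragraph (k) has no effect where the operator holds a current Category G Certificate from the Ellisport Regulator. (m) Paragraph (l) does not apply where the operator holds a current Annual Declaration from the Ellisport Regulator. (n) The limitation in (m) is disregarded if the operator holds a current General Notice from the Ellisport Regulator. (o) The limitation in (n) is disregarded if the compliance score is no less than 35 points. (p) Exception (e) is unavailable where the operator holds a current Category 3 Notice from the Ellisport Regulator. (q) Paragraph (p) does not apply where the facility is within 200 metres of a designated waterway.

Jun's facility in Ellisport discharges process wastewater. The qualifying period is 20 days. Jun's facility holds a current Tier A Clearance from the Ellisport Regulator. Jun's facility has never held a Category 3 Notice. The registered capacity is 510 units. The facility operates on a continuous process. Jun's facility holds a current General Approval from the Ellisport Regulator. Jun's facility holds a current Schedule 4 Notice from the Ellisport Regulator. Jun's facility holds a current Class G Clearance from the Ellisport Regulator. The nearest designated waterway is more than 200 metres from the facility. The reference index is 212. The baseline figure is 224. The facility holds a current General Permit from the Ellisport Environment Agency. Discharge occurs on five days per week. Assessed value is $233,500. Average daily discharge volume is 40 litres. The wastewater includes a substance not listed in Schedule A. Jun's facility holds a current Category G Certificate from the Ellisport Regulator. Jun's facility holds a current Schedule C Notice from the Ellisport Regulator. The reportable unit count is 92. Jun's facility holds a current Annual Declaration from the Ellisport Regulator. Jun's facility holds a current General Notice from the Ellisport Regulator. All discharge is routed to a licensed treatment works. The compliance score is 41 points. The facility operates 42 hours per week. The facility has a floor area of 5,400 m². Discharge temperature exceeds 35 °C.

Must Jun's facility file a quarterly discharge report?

Yes — Jun's facility must file a quarterly discharge report.

Exception (a)'s conditions are all satisfied: a current General Permit is held; the reportable unit count is 92, below the 113 limit; the facility's floor area is 5,400 m², under the 5,500 m² limit. However, paragraph (f) must be considered: (f) operates against (a): the qualifying period is 20 days, under the 25 days limit. (a) is therefore removed.
Exception (b) fails — discharge occurs on five days per week.
Exception (c) does not apply: the facility operates on a continuous process.
Exception (d) is satisfied on its face — average daily discharge volume is 40 litres, less than the 50 litres limit; a current General Approval is held; the baseline figure is 224, under the 257 limit. But applying paragraphs (i)–(o): (i) operates against (d): a current Class G Clearance is held. (j) would limit (i) — a current Tier A Clearance is held — but (k) sets (j) aside: (k) operates against (j): discharge temperature exceeds 35 °C. (l) applies (a current Category G Certificate is held), but is itself disapplied by (m): (m) is triggered — a current Annual Declaration is held. (n) applies (a current General Notice is held), but is overridden by (o): (o) operates against (n): the compliance score is 41 points, meeting the 35 points threshold. (d) is therefore removed.
Exception (e) fails — the wastewater includes a non-Schedule-A substance.
No exception applies. The general rule governs.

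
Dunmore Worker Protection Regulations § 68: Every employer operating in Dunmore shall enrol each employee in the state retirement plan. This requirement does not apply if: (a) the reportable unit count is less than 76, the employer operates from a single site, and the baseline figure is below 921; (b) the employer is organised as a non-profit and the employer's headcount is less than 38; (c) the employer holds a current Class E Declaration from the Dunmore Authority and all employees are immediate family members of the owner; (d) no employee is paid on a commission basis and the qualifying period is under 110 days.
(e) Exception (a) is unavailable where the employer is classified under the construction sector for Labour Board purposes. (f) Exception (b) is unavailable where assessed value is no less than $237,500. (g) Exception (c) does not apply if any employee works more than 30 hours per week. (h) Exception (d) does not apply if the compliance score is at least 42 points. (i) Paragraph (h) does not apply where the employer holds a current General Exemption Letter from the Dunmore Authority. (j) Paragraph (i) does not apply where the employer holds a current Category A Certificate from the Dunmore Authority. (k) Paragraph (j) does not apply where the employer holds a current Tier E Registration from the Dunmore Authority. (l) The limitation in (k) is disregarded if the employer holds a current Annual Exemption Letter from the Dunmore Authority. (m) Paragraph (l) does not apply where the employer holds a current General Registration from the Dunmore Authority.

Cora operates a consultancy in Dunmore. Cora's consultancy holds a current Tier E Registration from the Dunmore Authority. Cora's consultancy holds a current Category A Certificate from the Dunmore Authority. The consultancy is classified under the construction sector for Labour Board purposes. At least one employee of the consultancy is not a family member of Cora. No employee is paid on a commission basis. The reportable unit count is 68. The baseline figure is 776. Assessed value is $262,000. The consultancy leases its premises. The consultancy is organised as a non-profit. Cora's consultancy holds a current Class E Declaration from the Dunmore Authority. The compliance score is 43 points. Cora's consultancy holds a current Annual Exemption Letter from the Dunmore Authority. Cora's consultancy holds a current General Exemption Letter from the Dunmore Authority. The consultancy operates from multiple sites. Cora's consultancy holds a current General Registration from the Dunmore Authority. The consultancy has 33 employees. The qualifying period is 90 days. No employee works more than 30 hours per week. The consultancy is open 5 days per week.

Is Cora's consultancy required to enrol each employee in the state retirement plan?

No — exception (d) applies; Cora's consultancy is not required to enrol each employee in the state retirement plan.

Exception (a) fails — the employer operates from multiple sites.
Exception (b) is satisfied on its face — the employer is a non-profit; the employer's headcount is 33, less than the 38 limit. Turning to paragraph (f): (f) operates against (b): assessed value is $262,000, meeting the $237,500 threshold. Exception (b) does not apply.
Exception (c) fails — at least one employee is not a family member.
Exception (d): no employee is paid on commission; the qualifying period is 90 days, under the 110 days limit — every condition holds. Considering the limiting provisions: (h) would limit (d) — the compliance score is 43 points, meeting the 42 points threshold — but (i) sets (h) aside: (i) operates — a current General Exemption Letter is held. (j) applies (a current Category A Certificate is held), but is set aside by (k): (k) is engaged — a current Tier E Registration is held. (l) would limit (k) — a current Annual Exemption Letter is held — but (m) sets (l) aside: (m) operates against (l): a current General Registration is held. So (d) applies.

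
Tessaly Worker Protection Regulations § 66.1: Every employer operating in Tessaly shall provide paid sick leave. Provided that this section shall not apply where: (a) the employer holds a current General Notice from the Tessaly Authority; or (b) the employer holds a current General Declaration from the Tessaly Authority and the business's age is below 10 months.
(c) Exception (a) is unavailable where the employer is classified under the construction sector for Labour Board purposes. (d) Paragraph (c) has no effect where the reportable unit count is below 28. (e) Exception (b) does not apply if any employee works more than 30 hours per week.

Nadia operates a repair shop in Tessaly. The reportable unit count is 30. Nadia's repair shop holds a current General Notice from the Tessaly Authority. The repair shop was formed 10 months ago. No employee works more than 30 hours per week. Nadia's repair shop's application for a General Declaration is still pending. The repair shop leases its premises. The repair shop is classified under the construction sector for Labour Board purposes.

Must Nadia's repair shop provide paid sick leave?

Exception (a): a current General Notice is held — every condition holds. However, paragraphs (c)–(d) must be considered: (c) operates against (a): the repair shop is classified under the construction sector. (d) is inapplicable (the reportable unit count is 30, not below 28), so (c) stands. (a) is therefore removed.
Exception (b) does not apply: there is no General Declaration in force.
None of the exceptions is available; § 66.1 applies in full.

Yes — Nadia's repair shop must provide paid sick leave.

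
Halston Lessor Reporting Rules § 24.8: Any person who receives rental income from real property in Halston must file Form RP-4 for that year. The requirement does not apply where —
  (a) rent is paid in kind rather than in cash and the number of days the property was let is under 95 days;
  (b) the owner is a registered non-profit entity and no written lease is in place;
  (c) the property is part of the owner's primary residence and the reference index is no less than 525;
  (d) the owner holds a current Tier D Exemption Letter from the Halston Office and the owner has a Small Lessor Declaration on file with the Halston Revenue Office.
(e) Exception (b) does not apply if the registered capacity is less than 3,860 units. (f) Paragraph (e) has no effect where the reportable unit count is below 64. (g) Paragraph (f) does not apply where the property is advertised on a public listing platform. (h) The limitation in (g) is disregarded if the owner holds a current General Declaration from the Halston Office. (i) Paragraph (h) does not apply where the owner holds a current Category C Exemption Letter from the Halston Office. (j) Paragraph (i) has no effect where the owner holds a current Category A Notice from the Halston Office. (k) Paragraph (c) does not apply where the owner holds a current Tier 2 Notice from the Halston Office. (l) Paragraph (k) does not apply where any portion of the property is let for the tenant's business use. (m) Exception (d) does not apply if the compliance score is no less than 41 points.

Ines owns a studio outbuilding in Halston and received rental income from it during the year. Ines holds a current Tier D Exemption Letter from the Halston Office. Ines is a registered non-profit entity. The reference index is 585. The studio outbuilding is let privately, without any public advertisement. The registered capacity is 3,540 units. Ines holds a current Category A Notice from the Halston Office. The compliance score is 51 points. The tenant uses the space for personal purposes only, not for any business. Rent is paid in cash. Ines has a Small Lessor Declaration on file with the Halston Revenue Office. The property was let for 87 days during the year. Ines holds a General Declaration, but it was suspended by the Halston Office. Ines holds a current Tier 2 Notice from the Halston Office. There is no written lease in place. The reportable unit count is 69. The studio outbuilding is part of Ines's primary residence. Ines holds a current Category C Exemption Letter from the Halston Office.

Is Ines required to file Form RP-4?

Yes — Ines must file Form RP-4.

Exception (a) requires that rent is paid in kind rather than in cash; but rent is paid in cash, so (a) is unavailable.
Exception (b)'s conditions are all satisfied: Ines is a registered non-profit; there is no written lease. However, paragraphs (e)–(j) must be considered: (e) operates against (b): the registered capacity is 3,540 units, less than the 3,860 units limit. (f) does not operate here (the reportable unit count is 69, not below 64), so (e) stands. So (b) is unavailable.
Exception (c) is satisfied on its face — the studio outbuilding is part of the primary residence; the reference index is 585, meeting the 525 threshold. Turning to paragraphs (k)–(l): (k) operates — a current Tier 2 Notice is held. (l) is not triggered (the space is used for personal purposes only), so (k) stands. Exception (c) does not apply.
Exception (d) is satisfied on its face — a current Tier D Exemption Letter is held; a Small Lessor Declaration is on file. Turning to paragraph (m): (m) operates against (d): the compliance score is 51 points, meeting the 41 points threshold. Exception (d) does not apply.
No exception is made out. Ines falls within the general rule.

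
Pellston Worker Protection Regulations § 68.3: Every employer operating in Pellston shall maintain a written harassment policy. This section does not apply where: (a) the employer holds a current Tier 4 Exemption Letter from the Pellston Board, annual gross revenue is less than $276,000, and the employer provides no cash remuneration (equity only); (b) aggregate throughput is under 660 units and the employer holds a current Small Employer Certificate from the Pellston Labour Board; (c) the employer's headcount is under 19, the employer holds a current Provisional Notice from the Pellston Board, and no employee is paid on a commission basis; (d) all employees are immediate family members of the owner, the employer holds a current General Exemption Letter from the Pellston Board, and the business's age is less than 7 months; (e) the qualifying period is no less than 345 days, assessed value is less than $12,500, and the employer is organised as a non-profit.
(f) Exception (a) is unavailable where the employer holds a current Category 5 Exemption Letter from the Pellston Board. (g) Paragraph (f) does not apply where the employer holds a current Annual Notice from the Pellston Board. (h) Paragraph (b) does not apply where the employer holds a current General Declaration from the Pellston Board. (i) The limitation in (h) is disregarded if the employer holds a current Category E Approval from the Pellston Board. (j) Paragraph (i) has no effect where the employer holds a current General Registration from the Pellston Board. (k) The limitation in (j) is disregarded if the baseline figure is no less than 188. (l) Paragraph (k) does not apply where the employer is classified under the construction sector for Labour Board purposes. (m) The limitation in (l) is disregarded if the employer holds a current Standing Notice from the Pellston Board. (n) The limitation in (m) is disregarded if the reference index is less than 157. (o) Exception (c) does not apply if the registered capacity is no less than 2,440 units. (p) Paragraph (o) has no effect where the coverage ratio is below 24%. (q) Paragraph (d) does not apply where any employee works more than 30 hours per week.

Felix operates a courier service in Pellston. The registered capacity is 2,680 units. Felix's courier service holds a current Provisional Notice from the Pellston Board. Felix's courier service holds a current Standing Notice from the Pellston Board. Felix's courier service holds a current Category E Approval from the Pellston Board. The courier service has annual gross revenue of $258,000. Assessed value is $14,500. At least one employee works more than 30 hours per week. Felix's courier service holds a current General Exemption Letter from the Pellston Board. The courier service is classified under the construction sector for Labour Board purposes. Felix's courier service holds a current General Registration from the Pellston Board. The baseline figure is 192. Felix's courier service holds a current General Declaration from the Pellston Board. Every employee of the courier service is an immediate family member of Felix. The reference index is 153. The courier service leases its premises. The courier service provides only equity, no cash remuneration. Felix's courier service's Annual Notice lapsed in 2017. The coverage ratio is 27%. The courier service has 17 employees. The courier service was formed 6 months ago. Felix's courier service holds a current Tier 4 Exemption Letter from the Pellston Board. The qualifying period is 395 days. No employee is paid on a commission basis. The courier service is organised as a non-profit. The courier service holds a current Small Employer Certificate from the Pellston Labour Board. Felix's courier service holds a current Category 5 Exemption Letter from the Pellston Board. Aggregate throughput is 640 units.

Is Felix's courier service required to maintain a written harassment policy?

All of (a)'s requirements are met (a current Tier 4 Exemption Letter is held; annual gross revenue is $258,000, less than the $276,000 limit; remuneration is equity-only). But applying paragraphs (f)–(g): (f) operates against (a): a current Category 5 Exemption Letter is held. (g), which would lift (f), is inapplicable — there is no Annual Notice in force. So (a) is unavailable.
Exception (b) is satisfied on its face — aggregate throughput is 640 units, under the 660 units limit; a current Small Employer Certificate is held. But: (h) operates against (b): a current General Declaration is held. (i) is triggered (a current Category E Approval is held), but is overridden by (j): (j) applies — a current General Registration is held. (k) applies (the baseline figure is 192, meeting the 188 threshold), but yields to (l): (l) operates — the courier service is classified under the construction sector. (m) is triggered (a current Standing Notice is held), but is set aside by (n): (n) operates against (m): the reference index is 153, less than the 157 limit. (b) is therefore removed.
Exception (c)'s conditions are all satisfied: the employer's headcount is 17, under the 19 limit; a current Provisional Notice is held; no employee is paid on commission. But applying paragraphs (o)–(p): (o) operates against (c): the registered capacity is 2,680 units, meeting the 2,440 units threshold. (p) is inapplicable (the coverage ratio is 27%, not below 24%), so (o) stands. So (c) is unavailable.
All of (d)'s requirements are met (every employee is an immediate family member; a current General Exemption Letter is held; the business's age is 6 months, less than the 7 months limit). But: (q) operates against (d): at least one employee exceeds 30 hours/week. Exception (d) does not apply.
Exception (e) fails — assessed value is $14,500, not less than $12,500.
No exception applies. The general rule governs.

Yes — Felix's courier service must maintain a written harassment policy.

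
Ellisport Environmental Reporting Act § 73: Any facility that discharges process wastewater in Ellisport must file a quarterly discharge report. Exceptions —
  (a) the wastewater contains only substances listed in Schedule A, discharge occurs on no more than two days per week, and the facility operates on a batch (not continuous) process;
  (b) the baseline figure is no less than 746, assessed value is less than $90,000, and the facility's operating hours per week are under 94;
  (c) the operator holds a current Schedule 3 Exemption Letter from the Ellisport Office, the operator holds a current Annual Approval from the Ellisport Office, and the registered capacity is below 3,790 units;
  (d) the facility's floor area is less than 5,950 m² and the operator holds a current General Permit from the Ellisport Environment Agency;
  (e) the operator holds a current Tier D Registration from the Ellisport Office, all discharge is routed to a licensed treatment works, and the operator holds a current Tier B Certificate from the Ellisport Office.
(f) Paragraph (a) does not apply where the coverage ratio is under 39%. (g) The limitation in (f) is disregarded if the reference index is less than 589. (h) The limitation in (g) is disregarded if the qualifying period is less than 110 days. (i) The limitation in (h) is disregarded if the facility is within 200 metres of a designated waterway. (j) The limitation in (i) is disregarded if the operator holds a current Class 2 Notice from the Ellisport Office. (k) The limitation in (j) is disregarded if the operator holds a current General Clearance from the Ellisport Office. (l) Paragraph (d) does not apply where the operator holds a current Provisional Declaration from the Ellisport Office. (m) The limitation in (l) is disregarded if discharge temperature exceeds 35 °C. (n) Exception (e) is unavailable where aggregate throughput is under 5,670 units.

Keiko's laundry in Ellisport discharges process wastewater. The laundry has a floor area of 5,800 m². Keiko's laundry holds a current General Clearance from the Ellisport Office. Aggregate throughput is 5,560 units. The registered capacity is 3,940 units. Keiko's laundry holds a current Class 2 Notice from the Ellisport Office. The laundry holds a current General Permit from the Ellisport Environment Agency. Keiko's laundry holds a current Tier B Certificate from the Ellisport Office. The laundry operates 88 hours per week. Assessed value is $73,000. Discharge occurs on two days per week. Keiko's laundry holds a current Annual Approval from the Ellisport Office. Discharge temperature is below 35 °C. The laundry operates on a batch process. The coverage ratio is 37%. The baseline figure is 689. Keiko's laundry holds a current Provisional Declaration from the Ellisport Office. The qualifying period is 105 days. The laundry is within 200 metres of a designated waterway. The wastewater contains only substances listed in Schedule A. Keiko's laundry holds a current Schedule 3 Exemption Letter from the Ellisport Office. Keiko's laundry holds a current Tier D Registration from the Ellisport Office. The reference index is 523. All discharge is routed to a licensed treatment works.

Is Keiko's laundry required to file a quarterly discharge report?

No — exception (a) applies; Keiko's laundry is not required to file a quarterly discharge report.

Exception (a) is satisfied on its face — the wastewater is Schedule-A-only; discharge occurs on no more than two days per week; the facility operates on a batch process. Considering the limiting provisions: (f) would limit (a) — the coverage ratio is 37%, under the 39% limit — but (g) sets (f) aside: (g) operates — the reference index is 523, less than the 589 limit. (h) applies (the qualifying period is 105 days, less than the 110 days limit), but is overridden by (i): (i) is triggered — the laundry is within 200 m of a designated waterway. (j) would limit (i) — a current Class 2 Notice is held — but (k) sets (j) aside: (k) operates against (j): a current General Clearance is held. Exception (a) stands.
Exception (b) fails — the baseline figure is 689, short of 746.
Exception (c) requires that the registered capacity is below 3,790 units; but the registered capacity is 3,940 units, not below 3,790 units, so (c) is unavailable.
Exception (d)'s conditions are all satisfied: the facility's floor area is 5,800 m², less than the 5,950 m² limit; a current General Permit is held. Turning to paragraphs (l)–(m): (l) operates against (d): a current Provisional Declaration is held. (m) is not triggered (discharge temperature is below 35 °C), so (l) stands. (d) is therefore removed.
Exception (e) is satisfied on its face — a current Tier D Registration is held; discharge is routed to a licensed treatment works; a current Tier B Certificate is held. However, paragraph (n) must be considered: (n) operates against (e): aggregate throughput is 5,560 units, under the 5,670 units limit. Exception (e) does not apply.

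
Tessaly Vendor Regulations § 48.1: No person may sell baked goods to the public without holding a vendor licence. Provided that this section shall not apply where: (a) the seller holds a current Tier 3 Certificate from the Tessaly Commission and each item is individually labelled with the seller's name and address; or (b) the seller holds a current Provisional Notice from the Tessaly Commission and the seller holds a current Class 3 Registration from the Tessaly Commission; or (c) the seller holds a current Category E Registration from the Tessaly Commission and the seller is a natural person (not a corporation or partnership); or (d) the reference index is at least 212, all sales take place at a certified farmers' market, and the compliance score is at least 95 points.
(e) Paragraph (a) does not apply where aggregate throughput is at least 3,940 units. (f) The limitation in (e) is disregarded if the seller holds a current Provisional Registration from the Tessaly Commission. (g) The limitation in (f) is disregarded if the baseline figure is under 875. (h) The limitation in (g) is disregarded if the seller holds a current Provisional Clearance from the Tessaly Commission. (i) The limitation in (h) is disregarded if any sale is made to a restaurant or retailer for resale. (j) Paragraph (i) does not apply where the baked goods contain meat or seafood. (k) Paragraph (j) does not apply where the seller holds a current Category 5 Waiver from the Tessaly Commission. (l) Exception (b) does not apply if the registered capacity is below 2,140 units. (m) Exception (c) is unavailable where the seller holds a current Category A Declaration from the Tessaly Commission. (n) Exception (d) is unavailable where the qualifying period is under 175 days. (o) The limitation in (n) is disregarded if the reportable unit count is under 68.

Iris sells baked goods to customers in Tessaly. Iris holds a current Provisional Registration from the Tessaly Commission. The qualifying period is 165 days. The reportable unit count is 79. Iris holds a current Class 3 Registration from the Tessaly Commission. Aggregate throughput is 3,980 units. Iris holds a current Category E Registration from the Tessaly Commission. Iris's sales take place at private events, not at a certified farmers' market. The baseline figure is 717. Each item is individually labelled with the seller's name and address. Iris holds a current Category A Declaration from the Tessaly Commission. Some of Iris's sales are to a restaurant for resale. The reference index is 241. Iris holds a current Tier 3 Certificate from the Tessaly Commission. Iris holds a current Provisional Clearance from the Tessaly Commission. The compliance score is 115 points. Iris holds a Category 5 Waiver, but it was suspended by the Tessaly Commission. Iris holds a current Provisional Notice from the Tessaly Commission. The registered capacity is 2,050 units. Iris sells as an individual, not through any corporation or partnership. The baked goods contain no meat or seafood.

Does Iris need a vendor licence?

Exception (a): a current Tier 3 Certificate is held; items are individually labelled — every condition holds. But applying paragraphs (e)–(k): (e) operates against (a): aggregate throughput is 3,980 units, meeting the 3,940 units threshold. (f) operates (a current Provisional Registration is held), but yields to (g): (g) operates against (f): the baseline figure is 717, under the 875 limit. (h) would limit (g) — a current Provisional Clearance is held — but (i) sets (h) aside: (i) operates — some sales are to a restaurant for resale. (j) is inapplicable (the baked goods contain no meat or seafood), so (i) stands. Exception (a) does not apply.
Exception (b): a current Provisional Notice is held; a current Class 3 Registration is held — every condition holds. But applying paragraph (l): (l) is engaged — the registered capacity is 2,050 units, below the 2,140 units limit. (b) is therefore removed.
Exception (c)'s conditions are all satisfied: a current Category E Registration is held; the seller is a natural person. However, paragraph (m) must be considered: (m) applies — a current Category A Declaration is held. So (c) is unavailable.
Exception (d) fails — sales are at private events, not a certified farmers' market.
No exception is made out. Iris falls within the general rule.

Yes — Iris must hold a vendor licence.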